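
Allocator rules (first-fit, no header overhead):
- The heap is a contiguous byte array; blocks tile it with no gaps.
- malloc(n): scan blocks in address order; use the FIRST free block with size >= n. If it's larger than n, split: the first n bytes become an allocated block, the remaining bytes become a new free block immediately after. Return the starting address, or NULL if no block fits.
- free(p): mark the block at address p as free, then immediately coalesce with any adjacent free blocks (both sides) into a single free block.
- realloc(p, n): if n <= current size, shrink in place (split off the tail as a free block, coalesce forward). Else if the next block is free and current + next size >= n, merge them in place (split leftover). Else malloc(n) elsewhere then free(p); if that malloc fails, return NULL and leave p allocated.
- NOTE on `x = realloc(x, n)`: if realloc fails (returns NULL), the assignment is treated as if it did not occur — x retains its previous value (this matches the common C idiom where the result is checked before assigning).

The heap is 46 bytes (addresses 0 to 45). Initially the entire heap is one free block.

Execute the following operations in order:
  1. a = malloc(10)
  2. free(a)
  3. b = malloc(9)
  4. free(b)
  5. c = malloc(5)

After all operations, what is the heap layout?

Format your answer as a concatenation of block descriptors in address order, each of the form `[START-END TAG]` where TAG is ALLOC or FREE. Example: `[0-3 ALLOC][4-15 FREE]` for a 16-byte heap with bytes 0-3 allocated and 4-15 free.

Op 1: a = malloc(10) -> a = 0; heap: [0-9 ALLOC][10-45 FREE]
Op 2: free(a) -> (freed a); heap: [0-45 FREE]
Op 3: b = malloc(9) -> b = 0; heap: [0-8 ALLOC][9-45 FREE]
Op 4: free(b) -> (freed b); heap: [0-45 FREE]
Op 5: c = malloc(5) -> c = 0; heap: [0-4 ALLOC][5-45 FREE]

Answer: [0-4 ALLOC][5-45 FREE]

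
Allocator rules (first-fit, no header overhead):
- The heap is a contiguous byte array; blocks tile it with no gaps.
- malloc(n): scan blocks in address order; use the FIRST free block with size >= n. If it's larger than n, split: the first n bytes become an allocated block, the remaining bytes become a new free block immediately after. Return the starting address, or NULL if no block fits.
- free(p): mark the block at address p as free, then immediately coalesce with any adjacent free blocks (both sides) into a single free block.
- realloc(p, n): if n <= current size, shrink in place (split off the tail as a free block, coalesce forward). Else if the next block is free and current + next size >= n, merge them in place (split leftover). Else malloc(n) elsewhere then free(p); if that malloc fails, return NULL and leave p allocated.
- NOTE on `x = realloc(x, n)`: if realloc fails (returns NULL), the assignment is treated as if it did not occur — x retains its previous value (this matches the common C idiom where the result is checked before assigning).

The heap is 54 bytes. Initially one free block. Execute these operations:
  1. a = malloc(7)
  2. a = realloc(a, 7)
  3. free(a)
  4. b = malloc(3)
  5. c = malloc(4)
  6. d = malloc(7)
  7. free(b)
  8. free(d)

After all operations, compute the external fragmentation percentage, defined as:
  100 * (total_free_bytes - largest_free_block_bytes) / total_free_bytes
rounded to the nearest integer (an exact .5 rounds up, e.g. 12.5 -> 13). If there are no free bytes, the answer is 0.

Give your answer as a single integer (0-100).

Op 1: a = malloc(7) -> a = 0; heap: [0-6 ALLOC][7-53 FREE]
Op 2: a = realloc(a, 7) -> a = 0; heap: [0-6 ALLOC][7-53 FREE]
Op 3: free(a) -> (freed a); heap: [0-53 FREE]
Op 4: b = malloc(3) -> b = 0; heap: [0-2 ALLOC][3-53 FREE]
Op 5: c = malloc(4) -> c = 3; heap: [0-2 ALLOC][3-6 ALLOC][7-53 FREE]
Op 6: d = malloc(7) -> d = 7; heap: [0-2 ALLOC][3-6 ALLOC][7-13 ALLOC][14-53 FREE]
Op 7: free(b) -> (freed b); heap: [0-2 FREE][3-6 ALLOC][7-13 ALLOC][14-53 FREE]
Op 8: free(d) -> (freed d); heap: [0-2 FREE][3-6 ALLOC][7-53 FREE]
Free blocks: [3 47] total_free=50 largest=47 -> 100*(50-47)/50 = 300/50 = 6

Answer: 6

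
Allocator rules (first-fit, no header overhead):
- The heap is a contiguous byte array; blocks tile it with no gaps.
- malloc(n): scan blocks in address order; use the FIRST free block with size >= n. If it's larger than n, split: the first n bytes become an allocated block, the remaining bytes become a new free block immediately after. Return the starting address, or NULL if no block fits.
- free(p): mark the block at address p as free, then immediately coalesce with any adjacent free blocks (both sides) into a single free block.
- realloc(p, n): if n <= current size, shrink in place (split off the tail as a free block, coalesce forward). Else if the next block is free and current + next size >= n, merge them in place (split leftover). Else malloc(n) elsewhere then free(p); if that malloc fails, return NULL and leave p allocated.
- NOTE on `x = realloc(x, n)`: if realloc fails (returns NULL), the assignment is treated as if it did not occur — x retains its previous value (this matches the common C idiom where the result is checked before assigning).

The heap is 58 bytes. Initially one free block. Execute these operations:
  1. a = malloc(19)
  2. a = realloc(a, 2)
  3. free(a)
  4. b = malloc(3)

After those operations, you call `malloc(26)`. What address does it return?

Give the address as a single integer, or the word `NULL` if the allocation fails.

Op 1: a = malloc(19) -> a = 0; heap: [0-18 ALLOC][19-57 FREE]
Op 2: a = realloc(a, 2) -> a = 0; heap: [0-1 ALLOC][2-57 FREE]
Op 3: free(a) -> (freed a); heap: [0-57 FREE]
Op 4: b = malloc(3) -> b = 0; heap: [0-2 ALLOC][3-57 FREE]
malloc(26): first-fit scan over [0-2 ALLOC][3-57 FREE] -> 3

Answer: 3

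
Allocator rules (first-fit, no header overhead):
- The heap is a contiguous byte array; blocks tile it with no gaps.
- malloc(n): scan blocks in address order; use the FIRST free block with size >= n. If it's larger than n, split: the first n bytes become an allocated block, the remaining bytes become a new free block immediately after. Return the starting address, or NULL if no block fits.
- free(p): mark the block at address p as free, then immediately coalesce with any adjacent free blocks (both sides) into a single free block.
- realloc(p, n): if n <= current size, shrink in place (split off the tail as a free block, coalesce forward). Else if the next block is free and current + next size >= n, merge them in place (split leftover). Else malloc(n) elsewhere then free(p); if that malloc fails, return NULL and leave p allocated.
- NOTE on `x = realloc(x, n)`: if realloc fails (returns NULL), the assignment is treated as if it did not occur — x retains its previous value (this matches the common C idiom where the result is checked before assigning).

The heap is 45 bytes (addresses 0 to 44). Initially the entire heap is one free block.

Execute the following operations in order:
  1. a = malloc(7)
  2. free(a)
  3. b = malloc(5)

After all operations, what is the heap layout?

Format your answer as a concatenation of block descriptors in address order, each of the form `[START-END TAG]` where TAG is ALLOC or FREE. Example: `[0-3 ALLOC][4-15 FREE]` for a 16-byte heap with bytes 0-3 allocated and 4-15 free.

Op 1: a = malloc(7) -> a = 0; heap: [0-6 ALLOC][7-44 FREE]
Op 2: free(a) -> (freed a); heap: [0-44 FREE]
Op 3: b = malloc(5) -> b = 0; heap: [0-4 ALLOC][5-44 FREE]

Answer: [0-4 ALLOC][5-44 FREE]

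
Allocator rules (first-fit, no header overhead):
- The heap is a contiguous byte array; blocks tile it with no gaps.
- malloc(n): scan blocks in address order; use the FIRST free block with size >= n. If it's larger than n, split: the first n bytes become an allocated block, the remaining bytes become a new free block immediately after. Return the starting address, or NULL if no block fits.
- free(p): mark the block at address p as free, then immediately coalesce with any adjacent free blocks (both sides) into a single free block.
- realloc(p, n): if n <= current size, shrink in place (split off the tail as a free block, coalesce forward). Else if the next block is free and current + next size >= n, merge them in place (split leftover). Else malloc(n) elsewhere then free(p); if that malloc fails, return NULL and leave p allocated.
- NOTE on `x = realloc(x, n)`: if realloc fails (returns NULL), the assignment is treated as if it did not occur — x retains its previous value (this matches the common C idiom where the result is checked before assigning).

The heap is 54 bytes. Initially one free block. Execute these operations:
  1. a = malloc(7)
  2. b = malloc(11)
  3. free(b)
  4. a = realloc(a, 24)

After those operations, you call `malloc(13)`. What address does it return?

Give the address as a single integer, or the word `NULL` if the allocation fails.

Answer: 24

Derivation:
Op 1: a = malloc(7) -> a = 0; heap: [0-6 ALLOC][7-53 FREE]
Op 2: b = malloc(11) -> b = 7; heap: [0-6 ALLOC][7-17 ALLOC][18-53 FREE]
Op 3: free(b) -> (freed b); heap: [0-6 ALLOC][7-53 FREE]
Op 4: a = realloc(a, 24) -> a = 0; heap: [0-23 ALLOC][24-53 FREE]
malloc(13): first-fit scan over [0-23 ALLOC][24-53 FREE] -> 24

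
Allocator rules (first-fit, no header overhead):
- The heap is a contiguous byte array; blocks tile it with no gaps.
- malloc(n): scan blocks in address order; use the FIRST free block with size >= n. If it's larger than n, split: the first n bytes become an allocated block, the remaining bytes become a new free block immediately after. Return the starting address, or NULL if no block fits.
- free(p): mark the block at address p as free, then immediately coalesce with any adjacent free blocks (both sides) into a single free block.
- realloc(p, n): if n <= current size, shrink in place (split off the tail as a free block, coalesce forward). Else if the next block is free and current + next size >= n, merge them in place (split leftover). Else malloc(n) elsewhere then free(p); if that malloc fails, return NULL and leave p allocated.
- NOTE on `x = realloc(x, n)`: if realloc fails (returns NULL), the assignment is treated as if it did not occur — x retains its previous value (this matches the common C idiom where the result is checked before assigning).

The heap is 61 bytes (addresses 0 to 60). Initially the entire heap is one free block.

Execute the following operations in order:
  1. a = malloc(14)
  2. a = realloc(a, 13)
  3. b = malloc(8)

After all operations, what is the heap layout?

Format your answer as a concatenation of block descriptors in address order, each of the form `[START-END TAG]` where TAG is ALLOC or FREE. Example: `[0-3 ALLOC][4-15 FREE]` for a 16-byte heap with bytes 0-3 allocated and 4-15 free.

Answer: [0-12 ALLOC][13-20 ALLOC][21-60 FREE]

Derivation:
Op 1: a = malloc(14) -> a = 0; heap: [0-13 ALLOC][14-60 FREE]
Op 2: a = realloc(a, 13) -> a = 0; heap: [0-12 ALLOC][13-60 FREE]
Op 3: b = malloc(8) -> b = 13; heap: [0-12 ALLOC][13-20 ALLOC][21-60 FREE]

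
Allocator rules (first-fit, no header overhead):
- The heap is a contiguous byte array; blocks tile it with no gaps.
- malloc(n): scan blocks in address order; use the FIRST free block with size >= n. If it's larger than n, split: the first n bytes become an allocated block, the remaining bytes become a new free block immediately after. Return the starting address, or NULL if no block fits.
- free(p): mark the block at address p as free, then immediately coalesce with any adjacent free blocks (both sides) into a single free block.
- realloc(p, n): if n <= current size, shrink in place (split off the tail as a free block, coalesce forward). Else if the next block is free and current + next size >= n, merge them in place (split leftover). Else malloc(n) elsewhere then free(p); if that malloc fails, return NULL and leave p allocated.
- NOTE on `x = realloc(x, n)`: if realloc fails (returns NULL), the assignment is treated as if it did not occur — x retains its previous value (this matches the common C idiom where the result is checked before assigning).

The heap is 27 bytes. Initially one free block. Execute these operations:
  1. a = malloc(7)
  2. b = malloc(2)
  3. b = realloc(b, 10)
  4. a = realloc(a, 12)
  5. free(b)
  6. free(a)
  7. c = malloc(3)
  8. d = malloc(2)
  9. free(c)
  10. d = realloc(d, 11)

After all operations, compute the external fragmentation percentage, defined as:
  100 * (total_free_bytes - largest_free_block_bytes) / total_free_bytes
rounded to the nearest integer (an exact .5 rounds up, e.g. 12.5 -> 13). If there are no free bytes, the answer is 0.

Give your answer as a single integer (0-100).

Answer: 19

Derivation:
Op 1: a = malloc(7) -> a = 0; heap: [0-6 ALLOC][7-26 FREE]
Op 2: b = malloc(2) -> b = 7; heap: [0-6 ALLOC][7-8 ALLOC][9-26 FREE]
Op 3: b = realloc(b, 10) -> b = 7; heap: [0-6 ALLOC][7-16 ALLOC][17-26 FREE]
Op 4: a = realloc(a, 12) -> NULL (a unchanged); heap: [0-6 ALLOC][7-16 ALLOC][17-26 FREE]
Op 5: free(b) -> (freed b); heap: [0-6 ALLOC][7-26 FREE]
Op 6: free(a) -> (freed a); heap: [0-26 FREE]
Op 7: c = malloc(3) -> c = 0; heap: [0-2 ALLOC][3-26 FREE]
Op 8: d = malloc(2) -> d = 3; heap: [0-2 ALLOC][3-4 ALLOC][5-26 FREE]
Op 9: free(c) -> (freed c); heap: [0-2 FREE][3-4 ALLOC][5-26 FREE]
Op 10: d = realloc(d, 11) -> d = 3; heap: [0-2 FREE][3-13 ALLOC][14-26 FREE]
Free blocks: [3 13] total_free=16 largest=13 -> 100*(16-13)/16 = 300/16 = 18.75 -> rounds to 19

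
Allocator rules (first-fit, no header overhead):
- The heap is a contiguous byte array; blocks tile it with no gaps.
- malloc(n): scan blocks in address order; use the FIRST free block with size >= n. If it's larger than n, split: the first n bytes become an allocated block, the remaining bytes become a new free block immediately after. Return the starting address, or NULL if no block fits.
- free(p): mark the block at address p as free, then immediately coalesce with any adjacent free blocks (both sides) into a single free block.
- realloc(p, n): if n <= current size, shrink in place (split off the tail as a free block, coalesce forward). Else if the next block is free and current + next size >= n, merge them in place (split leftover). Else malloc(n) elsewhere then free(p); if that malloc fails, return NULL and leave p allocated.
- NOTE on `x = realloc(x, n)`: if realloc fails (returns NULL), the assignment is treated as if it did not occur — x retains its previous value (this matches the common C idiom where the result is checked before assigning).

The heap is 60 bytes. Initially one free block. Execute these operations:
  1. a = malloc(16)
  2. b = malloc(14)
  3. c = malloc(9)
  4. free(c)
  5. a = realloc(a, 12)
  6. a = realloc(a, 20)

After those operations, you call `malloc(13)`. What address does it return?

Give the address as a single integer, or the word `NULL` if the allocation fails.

Op 1: a = malloc(16) -> a = 0; heap: [0-15 ALLOC][16-59 FREE]
Op 2: b = malloc(14) -> b = 16; heap: [0-15 ALLOC][16-29 ALLOC][30-59 FREE]
Op 3: c = malloc(9) -> c = 30; heap: [0-15 ALLOC][16-29 ALLOC][30-38 ALLOC][39-59 FREE]
Op 4: free(c) -> (freed c); heap: [0-15 ALLOC][16-29 ALLOC][30-59 FREE]
Op 5: a = realloc(a, 12) -> a = 0; heap: [0-11 ALLOC][12-15 FREE][16-29 ALLOC][30-59 FREE]
Op 6: a = realloc(a, 20) -> a = 30; heap: [0-15 FREE][16-29 ALLOC][30-49 ALLOC][50-59 FREE]
malloc(13): first-fit scan over [0-15 FREE][16-29 ALLOC][30-49 ALLOC][50-59 FREE] -> 0

Answer: 0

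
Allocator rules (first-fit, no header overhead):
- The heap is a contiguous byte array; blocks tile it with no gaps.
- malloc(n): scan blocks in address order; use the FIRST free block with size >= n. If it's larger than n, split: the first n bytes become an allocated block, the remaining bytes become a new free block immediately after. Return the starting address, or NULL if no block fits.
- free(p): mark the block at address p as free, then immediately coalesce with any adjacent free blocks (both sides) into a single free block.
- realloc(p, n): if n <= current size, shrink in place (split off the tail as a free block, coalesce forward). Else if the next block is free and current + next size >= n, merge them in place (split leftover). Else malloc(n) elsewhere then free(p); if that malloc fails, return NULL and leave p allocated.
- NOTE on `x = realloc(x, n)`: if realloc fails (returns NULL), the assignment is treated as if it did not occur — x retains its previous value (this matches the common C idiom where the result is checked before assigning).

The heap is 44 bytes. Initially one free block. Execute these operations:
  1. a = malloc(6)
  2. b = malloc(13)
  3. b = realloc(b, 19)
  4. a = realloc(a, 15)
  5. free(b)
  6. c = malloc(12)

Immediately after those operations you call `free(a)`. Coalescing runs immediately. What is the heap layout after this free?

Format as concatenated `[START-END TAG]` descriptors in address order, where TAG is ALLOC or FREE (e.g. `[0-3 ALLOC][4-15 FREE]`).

Op 1: a = malloc(6) -> a = 0; heap: [0-5 ALLOC][6-43 FREE]
Op 2: b = malloc(13) -> b = 6; heap: [0-5 ALLOC][6-18 ALLOC][19-43 FREE]
Op 3: b = realloc(b, 19) -> b = 6; heap: [0-5 ALLOC][6-24 ALLOC][25-43 FREE]
Op 4: a = realloc(a, 15) -> a = 25; heap: [0-5 FREE][6-24 ALLOC][25-39 ALLOC][40-43 FREE]
Op 5: free(b) -> (freed b); heap: [0-24 FREE][25-39 ALLOC][40-43 FREE]
Op 6: c = malloc(12) -> c = 0; heap: [0-11 ALLOC][12-24 FREE][25-39 ALLOC][40-43 FREE]
free(a): a = 25 -> block [25-39 ALLOC]; mark free, coalesce with adjacent free neighbors -> [0-11 ALLOC][12-43 FREE]

Answer: [0-11 ALLOC][12-43 FREE]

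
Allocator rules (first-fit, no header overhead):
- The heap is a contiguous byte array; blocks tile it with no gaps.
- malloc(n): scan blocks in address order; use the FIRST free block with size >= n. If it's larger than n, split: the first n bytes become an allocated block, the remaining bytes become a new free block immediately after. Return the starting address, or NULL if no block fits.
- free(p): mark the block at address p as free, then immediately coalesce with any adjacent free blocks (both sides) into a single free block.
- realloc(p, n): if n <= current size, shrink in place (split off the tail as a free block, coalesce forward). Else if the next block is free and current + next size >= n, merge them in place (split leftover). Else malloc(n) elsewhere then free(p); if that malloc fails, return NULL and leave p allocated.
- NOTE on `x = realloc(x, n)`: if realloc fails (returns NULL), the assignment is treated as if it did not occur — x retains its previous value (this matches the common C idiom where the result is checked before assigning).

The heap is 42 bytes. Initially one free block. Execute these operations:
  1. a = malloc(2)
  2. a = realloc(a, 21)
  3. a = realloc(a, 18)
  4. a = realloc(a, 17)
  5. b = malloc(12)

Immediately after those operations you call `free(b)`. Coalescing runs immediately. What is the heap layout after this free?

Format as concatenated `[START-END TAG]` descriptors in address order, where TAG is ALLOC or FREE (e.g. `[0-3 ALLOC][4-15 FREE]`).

Op 1: a = malloc(2) -> a = 0; heap: [0-1 ALLOC][2-41 FREE]
Op 2: a = realloc(a, 21) -> a = 0; heap: [0-20 ALLOC][21-41 FREE]
Op 3: a = realloc(a, 18) -> a = 0; heap: [0-17 ALLOC][18-41 FREE]
Op 4: a = realloc(a, 17) -> a = 0; heap: [0-16 ALLOC][17-41 FREE]
Op 5: b = malloc(12) -> b = 17; heap: [0-16 ALLOC][17-28 ALLOC][29-41 FREE]
free(b): b = 17 -> block [17-28 ALLOC]; mark free, coalesce with adjacent free neighbors -> [0-16 ALLOC][17-41 FREE]

Answer: [0-16 ALLOC][17-41 FREE]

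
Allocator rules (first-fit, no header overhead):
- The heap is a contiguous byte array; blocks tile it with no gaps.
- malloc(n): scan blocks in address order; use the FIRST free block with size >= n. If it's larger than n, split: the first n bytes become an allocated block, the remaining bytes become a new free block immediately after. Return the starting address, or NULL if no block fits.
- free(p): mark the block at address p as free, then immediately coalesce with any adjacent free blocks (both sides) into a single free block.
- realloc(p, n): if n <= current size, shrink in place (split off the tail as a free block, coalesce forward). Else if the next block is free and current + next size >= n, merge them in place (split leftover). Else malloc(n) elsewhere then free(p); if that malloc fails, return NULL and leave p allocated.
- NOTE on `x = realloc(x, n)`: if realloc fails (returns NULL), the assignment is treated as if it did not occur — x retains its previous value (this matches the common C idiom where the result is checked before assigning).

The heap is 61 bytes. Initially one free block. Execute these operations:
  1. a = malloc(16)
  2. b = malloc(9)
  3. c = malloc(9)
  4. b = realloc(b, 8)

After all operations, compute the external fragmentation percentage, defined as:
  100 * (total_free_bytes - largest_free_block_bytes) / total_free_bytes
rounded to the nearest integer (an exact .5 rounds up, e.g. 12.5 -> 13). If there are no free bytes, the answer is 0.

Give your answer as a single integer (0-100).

Op 1: a = malloc(16) -> a = 0; heap: [0-15 ALLOC][16-60 FREE]
Op 2: b = malloc(9) -> b = 16; heap: [0-15 ALLOC][16-24 ALLOC][25-60 FREE]
Op 3: c = malloc(9) -> c = 25; heap: [0-15 ALLOC][16-24 ALLOC][25-33 ALLOC][34-60 FREE]
Op 4: b = realloc(b, 8) -> b = 16; heap: [0-15 ALLOC][16-23 ALLOC][24-24 FREE][25-33 ALLOC][34-60 FREE]
Free blocks: [1 27] total_free=28 largest=27 -> 100*(28-27)/28 = 100/28 ≈ 3.571 -> rounds to 4

Answer: 4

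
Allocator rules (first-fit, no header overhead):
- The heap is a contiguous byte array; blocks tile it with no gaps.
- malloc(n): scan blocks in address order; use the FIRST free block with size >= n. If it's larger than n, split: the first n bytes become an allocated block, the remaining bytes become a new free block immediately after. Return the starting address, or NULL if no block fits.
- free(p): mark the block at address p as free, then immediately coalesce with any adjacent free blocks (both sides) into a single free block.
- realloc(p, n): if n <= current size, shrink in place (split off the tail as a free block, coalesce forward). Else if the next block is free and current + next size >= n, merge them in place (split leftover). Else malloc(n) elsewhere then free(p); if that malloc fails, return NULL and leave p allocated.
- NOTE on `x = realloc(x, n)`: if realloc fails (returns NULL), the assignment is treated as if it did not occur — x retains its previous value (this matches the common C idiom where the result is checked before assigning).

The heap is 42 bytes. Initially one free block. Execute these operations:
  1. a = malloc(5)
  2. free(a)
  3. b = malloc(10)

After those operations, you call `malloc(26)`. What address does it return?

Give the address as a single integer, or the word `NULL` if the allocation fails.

Answer: 10

Derivation:
Op 1: a = malloc(5) -> a = 0; heap: [0-4 ALLOC][5-41 FREE]
Op 2: free(a) -> (freed a); heap: [0-41 FREE]
Op 3: b = malloc(10) -> b = 0; heap: [0-9 ALLOC][10-41 FREE]
malloc(26): first-fit scan over [0-9 ALLOC][10-41 FREE] -> 10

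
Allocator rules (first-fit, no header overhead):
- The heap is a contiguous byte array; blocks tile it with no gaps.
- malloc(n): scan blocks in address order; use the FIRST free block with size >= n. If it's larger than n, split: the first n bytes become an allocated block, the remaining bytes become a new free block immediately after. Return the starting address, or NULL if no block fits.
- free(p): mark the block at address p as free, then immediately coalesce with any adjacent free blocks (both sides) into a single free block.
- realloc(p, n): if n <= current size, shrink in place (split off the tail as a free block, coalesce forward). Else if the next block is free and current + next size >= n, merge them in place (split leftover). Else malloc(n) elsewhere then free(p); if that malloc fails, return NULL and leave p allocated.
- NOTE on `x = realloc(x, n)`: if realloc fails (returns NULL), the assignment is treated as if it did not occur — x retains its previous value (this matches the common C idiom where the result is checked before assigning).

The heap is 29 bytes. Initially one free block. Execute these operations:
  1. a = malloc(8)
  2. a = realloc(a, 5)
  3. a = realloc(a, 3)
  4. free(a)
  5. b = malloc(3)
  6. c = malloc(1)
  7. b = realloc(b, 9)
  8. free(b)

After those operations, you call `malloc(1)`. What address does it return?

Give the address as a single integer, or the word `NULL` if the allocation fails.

Answer: 0

Derivation:
Op 1: a = malloc(8) -> a = 0; heap: [0-7 ALLOC][8-28 FREE]
Op 2: a = realloc(a, 5) -> a = 0; heap: [0-4 ALLOC][5-28 FREE]
Op 3: a = realloc(a, 3) -> a = 0; heap: [0-2 ALLOC][3-28 FREE]
Op 4: free(a) -> (freed a); heap: [0-28 FREE]
Op 5: b = malloc(3) -> b = 0; heap: [0-2 ALLOC][3-28 FREE]
Op 6: c = malloc(1) -> c = 3; heap: [0-2 ALLOC][3-3 ALLOC][4-28 FREE]
Op 7: b = realloc(b, 9) -> b = 4; heap: [0-2 FREE][3-3 ALLOC][4-12 ALLOC][13-28 FREE]
Op 8: free(b) -> (freed b); heap: [0-2 FREE][3-3 ALLOC][4-28 FREE]
malloc(1): first-fit scan over [0-2 FREE][3-3 ALLOC][4-28 FREE] -> 0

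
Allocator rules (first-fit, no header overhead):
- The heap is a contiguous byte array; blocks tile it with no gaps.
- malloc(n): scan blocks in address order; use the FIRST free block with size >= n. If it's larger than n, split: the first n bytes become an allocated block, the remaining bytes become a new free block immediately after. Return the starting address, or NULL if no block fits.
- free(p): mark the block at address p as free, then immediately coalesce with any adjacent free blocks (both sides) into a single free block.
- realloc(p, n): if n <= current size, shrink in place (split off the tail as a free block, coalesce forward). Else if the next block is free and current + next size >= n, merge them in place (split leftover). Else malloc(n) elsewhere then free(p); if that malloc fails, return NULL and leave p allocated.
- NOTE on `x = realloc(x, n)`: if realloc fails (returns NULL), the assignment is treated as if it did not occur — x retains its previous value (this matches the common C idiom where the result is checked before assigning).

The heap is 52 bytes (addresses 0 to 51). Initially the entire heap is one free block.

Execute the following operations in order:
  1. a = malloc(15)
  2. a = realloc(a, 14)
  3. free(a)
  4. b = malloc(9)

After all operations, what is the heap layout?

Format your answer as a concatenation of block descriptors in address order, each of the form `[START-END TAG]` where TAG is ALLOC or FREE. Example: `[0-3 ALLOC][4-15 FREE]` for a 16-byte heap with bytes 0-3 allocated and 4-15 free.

Op 1: a = malloc(15) -> a = 0; heap: [0-14 ALLOC][15-51 FREE]
Op 2: a = realloc(a, 14) -> a = 0; heap: [0-13 ALLOC][14-51 FREE]
Op 3: free(a) -> (freed a); heap: [0-51 FREE]
Op 4: b = malloc(9) -> b = 0; heap: [0-8 ALLOC][9-51 FREE]

Answer: [0-8 ALLOC][9-51 FREE]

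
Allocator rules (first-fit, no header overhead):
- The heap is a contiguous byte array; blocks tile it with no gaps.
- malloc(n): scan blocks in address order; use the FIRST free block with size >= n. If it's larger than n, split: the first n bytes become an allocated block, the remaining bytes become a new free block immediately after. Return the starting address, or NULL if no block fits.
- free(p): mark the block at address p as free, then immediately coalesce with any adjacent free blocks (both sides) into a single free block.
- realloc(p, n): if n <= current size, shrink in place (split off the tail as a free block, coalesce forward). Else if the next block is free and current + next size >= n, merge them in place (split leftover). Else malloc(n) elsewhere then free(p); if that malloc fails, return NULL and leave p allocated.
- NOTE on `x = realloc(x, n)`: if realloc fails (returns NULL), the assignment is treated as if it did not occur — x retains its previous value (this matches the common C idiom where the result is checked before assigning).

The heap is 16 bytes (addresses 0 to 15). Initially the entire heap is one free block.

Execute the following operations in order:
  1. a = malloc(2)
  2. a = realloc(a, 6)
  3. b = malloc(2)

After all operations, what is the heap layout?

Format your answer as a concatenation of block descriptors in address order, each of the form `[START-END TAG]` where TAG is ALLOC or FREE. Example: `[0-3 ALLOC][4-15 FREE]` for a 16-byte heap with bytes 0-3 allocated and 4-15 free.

Op 1: a = malloc(2) -> a = 0; heap: [0-1 ALLOC][2-15 FREE]
Op 2: a = realloc(a, 6) -> a = 0; heap: [0-5 ALLOC][6-15 FREE]
Op 3: b = malloc(2) -> b = 6; heap: [0-5 ALLOC][6-7 ALLOC][8-15 FREE]

Answer: [0-5 ALLOC][6-7 ALLOC][8-15 FREE]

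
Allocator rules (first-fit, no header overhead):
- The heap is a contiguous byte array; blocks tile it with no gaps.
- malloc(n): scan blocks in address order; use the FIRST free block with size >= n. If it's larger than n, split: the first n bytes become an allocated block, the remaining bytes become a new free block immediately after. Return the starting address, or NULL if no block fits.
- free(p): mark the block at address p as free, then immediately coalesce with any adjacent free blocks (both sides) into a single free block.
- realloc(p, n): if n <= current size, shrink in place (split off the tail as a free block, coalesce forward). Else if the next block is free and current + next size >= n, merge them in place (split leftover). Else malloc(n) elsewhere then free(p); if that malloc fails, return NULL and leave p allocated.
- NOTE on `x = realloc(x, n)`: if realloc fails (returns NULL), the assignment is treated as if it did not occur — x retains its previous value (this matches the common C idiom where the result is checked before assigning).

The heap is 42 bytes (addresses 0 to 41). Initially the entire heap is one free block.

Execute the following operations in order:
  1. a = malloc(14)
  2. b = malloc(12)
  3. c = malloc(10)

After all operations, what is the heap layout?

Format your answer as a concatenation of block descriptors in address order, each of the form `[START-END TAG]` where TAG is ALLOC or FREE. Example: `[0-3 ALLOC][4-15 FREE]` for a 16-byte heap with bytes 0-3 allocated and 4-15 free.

Op 1: a = malloc(14) -> a = 0; heap: [0-13 ALLOC][14-41 FREE]
Op 2: b = malloc(12) -> b = 14; heap: [0-13 ALLOC][14-25 ALLOC][26-41 FREE]
Op 3: c = malloc(10) -> c = 26; heap: [0-13 ALLOC][14-25 ALLOC][26-35 ALLOC][36-41 FREE]

Answer: [0-13 ALLOC][14-25 ALLOC][26-35 ALLOC][36-41 FREE]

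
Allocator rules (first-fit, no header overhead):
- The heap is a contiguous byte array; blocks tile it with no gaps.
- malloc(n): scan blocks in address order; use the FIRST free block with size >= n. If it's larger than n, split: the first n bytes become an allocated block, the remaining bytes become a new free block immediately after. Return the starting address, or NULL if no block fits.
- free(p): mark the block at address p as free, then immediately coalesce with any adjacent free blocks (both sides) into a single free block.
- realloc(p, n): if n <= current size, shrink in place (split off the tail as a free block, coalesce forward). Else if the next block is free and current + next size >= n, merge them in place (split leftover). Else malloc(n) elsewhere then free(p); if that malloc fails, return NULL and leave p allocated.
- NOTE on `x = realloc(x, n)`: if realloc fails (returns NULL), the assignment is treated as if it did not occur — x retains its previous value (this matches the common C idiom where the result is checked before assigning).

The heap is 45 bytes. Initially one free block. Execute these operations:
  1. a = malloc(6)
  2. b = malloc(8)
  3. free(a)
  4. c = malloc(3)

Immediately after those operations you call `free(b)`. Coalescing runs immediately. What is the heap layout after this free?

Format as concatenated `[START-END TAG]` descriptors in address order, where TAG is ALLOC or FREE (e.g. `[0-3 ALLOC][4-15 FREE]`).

Op 1: a = malloc(6) -> a = 0; heap: [0-5 ALLOC][6-44 FREE]
Op 2: b = malloc(8) -> b = 6; heap: [0-5 ALLOC][6-13 ALLOC][14-44 FREE]
Op 3: free(a) -> (freed a); heap: [0-5 FREE][6-13 ALLOC][14-44 FREE]
Op 4: c = malloc(3) -> c = 0; heap: [0-2 ALLOC][3-5 FREE][6-13 ALLOC][14-44 FREE]
free(b): b = 6 -> block [6-13 ALLOC]; mark free, coalesce with adjacent free neighbors -> [0-2 ALLOC][3-44 FREE]

Answer: [0-2 ALLOC][3-44 FREE]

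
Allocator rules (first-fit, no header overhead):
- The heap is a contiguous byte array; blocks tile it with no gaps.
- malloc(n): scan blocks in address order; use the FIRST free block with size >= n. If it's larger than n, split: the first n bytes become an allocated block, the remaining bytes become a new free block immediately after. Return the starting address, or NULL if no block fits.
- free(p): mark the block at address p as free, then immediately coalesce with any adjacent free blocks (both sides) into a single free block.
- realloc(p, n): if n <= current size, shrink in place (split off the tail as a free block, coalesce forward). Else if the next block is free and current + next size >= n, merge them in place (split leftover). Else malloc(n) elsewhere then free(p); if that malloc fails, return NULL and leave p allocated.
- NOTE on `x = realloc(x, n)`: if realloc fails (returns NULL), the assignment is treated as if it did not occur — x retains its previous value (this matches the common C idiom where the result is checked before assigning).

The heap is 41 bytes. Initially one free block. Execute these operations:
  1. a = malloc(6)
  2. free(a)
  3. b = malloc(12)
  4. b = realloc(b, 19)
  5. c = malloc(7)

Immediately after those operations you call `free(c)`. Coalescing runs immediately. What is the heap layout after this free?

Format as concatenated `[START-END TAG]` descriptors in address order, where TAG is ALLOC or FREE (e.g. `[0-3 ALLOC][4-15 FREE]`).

Answer: [0-18 ALLOC][19-40 FREE]

Derivation:
Op 1: a = malloc(6) -> a = 0; heap: [0-5 ALLOC][6-40 FREE]
Op 2: free(a) -> (freed a); heap: [0-40 FREE]
Op 3: b = malloc(12) -> b = 0; heap: [0-11 ALLOC][12-40 FREE]
Op 4: b = realloc(b, 19) -> b = 0; heap: [0-18 ALLOC][19-40 FREE]
Op 5: c = malloc(7) -> c = 19; heap: [0-18 ALLOC][19-25 ALLOC][26-40 FREE]
free(c): c = 19 -> block [19-25 ALLOC]; mark free, coalesce with adjacent free neighbors -> [0-18 ALLOC][19-40 FREE]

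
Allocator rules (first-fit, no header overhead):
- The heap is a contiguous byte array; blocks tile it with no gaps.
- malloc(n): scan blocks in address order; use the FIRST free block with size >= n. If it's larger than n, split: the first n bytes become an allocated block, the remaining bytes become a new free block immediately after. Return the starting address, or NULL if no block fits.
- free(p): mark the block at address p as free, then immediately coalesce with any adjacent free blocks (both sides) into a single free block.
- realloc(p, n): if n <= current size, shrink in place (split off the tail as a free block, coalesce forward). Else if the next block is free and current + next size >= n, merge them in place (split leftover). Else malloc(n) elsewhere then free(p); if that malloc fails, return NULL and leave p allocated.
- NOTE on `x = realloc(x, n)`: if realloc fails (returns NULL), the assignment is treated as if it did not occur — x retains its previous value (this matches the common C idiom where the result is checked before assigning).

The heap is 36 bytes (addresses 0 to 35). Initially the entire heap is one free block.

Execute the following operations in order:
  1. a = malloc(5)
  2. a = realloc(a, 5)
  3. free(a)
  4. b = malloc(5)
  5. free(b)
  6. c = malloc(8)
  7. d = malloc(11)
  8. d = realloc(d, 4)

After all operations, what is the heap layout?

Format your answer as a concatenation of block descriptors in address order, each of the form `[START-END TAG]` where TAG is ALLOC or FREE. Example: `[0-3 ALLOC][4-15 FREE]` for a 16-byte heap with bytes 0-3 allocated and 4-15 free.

Answer: [0-7 ALLOC][8-11 ALLOC][12-35 FREE]

Derivation:
Op 1: a = malloc(5) -> a = 0; heap: [0-4 ALLOC][5-35 FREE]
Op 2: a = realloc(a, 5) -> a = 0; heap: [0-4 ALLOC][5-35 FREE]
Op 3: free(a) -> (freed a); heap: [0-35 FREE]
Op 4: b = malloc(5) -> b = 0; heap: [0-4 ALLOC][5-35 FREE]
Op 5: free(b) -> (freed b); heap: [0-35 FREE]
Op 6: c = malloc(8) -> c = 0; heap: [0-7 ALLOC][8-35 FREE]
Op 7: d = malloc(11) -> d = 8; heap: [0-7 ALLOC][8-18 ALLOC][19-35 FREE]
Op 8: d = realloc(d, 4) -> d = 8; heap: [0-7 ALLOC][8-11 ALLOC][12-35 FREE]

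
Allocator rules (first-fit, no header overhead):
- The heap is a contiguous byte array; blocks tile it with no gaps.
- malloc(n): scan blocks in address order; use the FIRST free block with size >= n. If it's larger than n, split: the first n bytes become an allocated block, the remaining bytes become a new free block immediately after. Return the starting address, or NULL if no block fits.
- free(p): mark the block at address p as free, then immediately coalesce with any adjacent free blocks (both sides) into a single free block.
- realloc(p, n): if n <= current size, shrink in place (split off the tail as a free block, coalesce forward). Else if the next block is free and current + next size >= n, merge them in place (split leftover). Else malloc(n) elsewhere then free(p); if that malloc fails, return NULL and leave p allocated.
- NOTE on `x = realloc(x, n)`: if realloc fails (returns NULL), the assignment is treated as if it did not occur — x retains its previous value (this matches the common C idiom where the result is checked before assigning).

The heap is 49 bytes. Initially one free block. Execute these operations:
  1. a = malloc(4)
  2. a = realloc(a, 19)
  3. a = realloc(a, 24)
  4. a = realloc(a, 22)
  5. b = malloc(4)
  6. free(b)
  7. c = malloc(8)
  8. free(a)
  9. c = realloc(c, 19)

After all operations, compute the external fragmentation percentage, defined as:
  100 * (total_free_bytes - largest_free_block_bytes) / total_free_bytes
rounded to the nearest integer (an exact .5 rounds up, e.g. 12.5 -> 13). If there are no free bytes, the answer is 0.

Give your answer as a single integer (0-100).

Answer: 27

Derivation:
Op 1: a = malloc(4) -> a = 0; heap: [0-3 ALLOC][4-48 FREE]
Op 2: a = realloc(a, 19) -> a = 0; heap: [0-18 ALLOC][19-48 FREE]
Op 3: a = realloc(a, 24) -> a = 0; heap: [0-23 ALLOC][24-48 FREE]
Op 4: a = realloc(a, 22) -> a = 0; heap: [0-21 ALLOC][22-48 FREE]
Op 5: b = malloc(4) -> b = 22; heap: [0-21 ALLOC][22-25 ALLOC][26-48 FREE]
Op 6: free(b) -> (freed b); heap: [0-21 ALLOC][22-48 FREE]
Op 7: c = malloc(8) -> c = 22; heap: [0-21 ALLOC][22-29 ALLOC][30-48 FREE]
Op 8: free(a) -> (freed a); heap: [0-21 FREE][22-29 ALLOC][30-48 FREE]
Op 9: c = realloc(c, 19) -> c = 22; heap: [0-21 FREE][22-40 ALLOC][41-48 FREE]
Free blocks: [22 8] total_free=30 largest=22 -> 100*(30-22)/30 = 800/30 ≈ 26.667 -> rounds to 27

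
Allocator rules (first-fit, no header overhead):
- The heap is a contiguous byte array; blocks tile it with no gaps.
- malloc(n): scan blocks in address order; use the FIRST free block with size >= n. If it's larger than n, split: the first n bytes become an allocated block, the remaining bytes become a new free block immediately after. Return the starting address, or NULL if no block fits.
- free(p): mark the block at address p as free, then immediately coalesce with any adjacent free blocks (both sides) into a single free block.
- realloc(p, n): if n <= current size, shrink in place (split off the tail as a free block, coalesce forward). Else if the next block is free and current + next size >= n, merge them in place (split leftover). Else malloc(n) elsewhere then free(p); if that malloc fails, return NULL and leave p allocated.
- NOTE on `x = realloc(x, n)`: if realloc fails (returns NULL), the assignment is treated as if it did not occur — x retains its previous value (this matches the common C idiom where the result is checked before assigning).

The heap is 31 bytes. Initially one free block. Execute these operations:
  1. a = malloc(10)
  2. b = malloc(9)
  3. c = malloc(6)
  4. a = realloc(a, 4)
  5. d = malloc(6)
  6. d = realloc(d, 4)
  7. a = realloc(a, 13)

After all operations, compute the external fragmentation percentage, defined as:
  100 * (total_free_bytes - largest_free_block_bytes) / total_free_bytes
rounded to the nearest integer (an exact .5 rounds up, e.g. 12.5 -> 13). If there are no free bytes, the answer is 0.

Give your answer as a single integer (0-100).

Op 1: a = malloc(10) -> a = 0; heap: [0-9 ALLOC][10-30 FREE]
Op 2: b = malloc(9) -> b = 10; heap: [0-9 ALLOC][10-18 ALLOC][19-30 FREE]
Op 3: c = malloc(6) -> c = 19; heap: [0-9 ALLOC][10-18 ALLOC][19-24 ALLOC][25-30 FREE]
Op 4: a = realloc(a, 4) -> a = 0; heap: [0-3 ALLOC][4-9 FREE][10-18 ALLOC][19-24 ALLOC][25-30 FREE]
Op 5: d = malloc(6) -> d = 4; heap: [0-3 ALLOC][4-9 ALLOC][10-18 ALLOC][19-24 ALLOC][25-30 FREE]
Op 6: d = realloc(d, 4) -> d = 4; heap: [0-3 ALLOC][4-7 ALLOC][8-9 FREE][10-18 ALLOC][19-24 ALLOC][25-30 FREE]
Op 7: a = realloc(a, 13) -> NULL (a unchanged); heap: [0-3 ALLOC][4-7 ALLOC][8-9 FREE][10-18 ALLOC][19-24 ALLOC][25-30 FREE]
Free blocks: [2 6] total_free=8 largest=6 -> 100*(8-6)/8 = 200/8 = 25

Answer: 25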